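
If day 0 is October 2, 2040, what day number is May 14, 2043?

954

Oct 2, 2040 → Oct 2, 2041: 365 days.
Oct 2, 2041 → Oct 2, 2042: 365 days.
Oct 2, 2042 → Nov 2, 2042: 31 days (October has 31).
Nov 2, 2042 → Dec 2, 2042: 30 days (November has 30).
Dec 2, 2042 → Jan 2, 2043: 31 days (December has 31).
Jan 2, 2043 → Feb 2, 2043: 31 days (January has 31).
Feb 2, 2043 → Mar 2, 2043: 28 days (February has 28).
Mar 2, 2043 → Apr 2, 2043: 31 days (March has 31).
Apr 2, 2043 → May 2, 2043: 30 days (April has 30).
May 2, 2043 → May 14, 2043: 12 days.
Total: 954 days.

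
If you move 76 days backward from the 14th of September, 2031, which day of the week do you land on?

Monday

First find the weekday of Sep 14, 2031. Doomsday rule: the anchor day for the 2000s is Tuesday. For year 31: 31÷12 = 2 r 7, and 7÷4 = 1, so 2+7+1 = 10.
Tuesday + 10 ≡ Friday — that's 2031's doomsday.
In September the doomsday date is Sep 5.
Sep 14 is 9 days after Sep 5; 9 mod 7 = 2, so Friday + 2 = Sunday.
76 mod 7 = 6, so 76 days before a Sunday is Sunday − 6 = Monday.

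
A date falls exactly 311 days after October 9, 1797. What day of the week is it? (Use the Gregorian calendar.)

Oct 9, 1797 is a Monday.
311 mod 7 = 3, so 311 days after a Monday is Monday + 3 = Thursday.

Thursday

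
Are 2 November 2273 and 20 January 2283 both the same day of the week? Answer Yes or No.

No

From Nov 2, 2273 to Jan 20, 2283 is 3366 days.
3366 mod 7 = 6, so they are different weekdays.
(Nov 2, 2273 is a Sunday; Jan 20, 2283 is a Saturday.)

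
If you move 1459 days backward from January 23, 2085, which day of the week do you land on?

Saturday

First find the weekday of Jan 23, 2085. Doomsday rule: the anchor day for the 2000s is Tuesday. For year 85: 85÷12 = 7 r 1, and 1÷4 = 0, so 7+1+0 = 8.
Tuesday + 8 ≡ Wednesday — that's 2085's doomsday.
In January the doomsday date is Jan 3 (2085 is not a leap year).
Jan 23 is 20 days after Jan 3; 20 mod 7 = 6, so Wednesday + 6 = Tuesday.
1459 mod 7 = 3, so 1459 days before a Tuesday is Tuesday − 3 = Saturday.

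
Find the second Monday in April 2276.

April 10, 2276

April 1, 2276 is a Saturday.
The first Monday is therefore April 3 (2 days later).
The second Monday is 3 + 1×7 = April 10.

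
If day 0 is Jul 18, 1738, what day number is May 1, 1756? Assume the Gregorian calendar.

Jul 18, 1738 → Jul 18, 1739: 365 days.
Jul 18, 1739 → Jul 18, 1740: 366 days (Feb 29, 1740 is in that span).
Jul 18, 1740 → Jul 18, 1741: 365 days.
Jul 18, 1741 → Jul 18, 1742: 365 days.
Jul 18, 1742 → Jul 18, 1743: 365 days.
Jul 18, 1743 → Jul 18, 1744: 366 days (Feb 29, 1744 is in that span).
Jul 18, 1744 → Jul 18, 1745: 365 days.
Jul 18, 1745 → Jul 18, 1746: 365 days.
Jul 18, 1746 → Jul 18, 1747: 365 days.
Jul 18, 1747 → Jul 18, 1748: 366 days (Feb 29, 1748 is in that span).
Jul 18, 1748 → Jul 18, 1749: 365 days.
Jul 18, 1749 → Jul 18, 1750: 365 days.
Jul 18, 1750 → Jul 18, 1751: 365 days.
Jul 18, 1751 → Jul 18, 1752: 366 days (Feb 29, 1752 is in that span).
Jul 18, 1752 → Jul 18, 1753: 365 days.
Jul 18, 1753 → Jul 18, 1754: 365 days.
Jul 18, 1754 → Jul 18, 1755: 365 days.
Jul 18, 1755 → Aug 18, 1755: 31 days (July has 31).
Aug 18, 1755 → Sep 18, 1755: 31 days (August has 31).
Sep 18, 1755 → Oct 18, 1755: 30 days (September has 30).
Oct 18, 1755 → Nov 18, 1755: 31 days (October has 31).
Nov 18, 1755 → Dec 18, 1755: 30 days (November has 30).
Dec 18, 1755 → Jan 18, 1756: 31 days (December has 31).
Jan 18, 1756 → Feb 18, 1756: 31 days (January has 31).
Feb 18, 1756 → Mar 18, 1756: 29 days (February has 29).
Mar 18, 1756 → Apr 18, 1756: 31 days (March has 31).
Apr 18, 1756 → May 1, 1756: 13 days.
Total: 6497 days.

6497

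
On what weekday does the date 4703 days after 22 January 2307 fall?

First find the weekday of Jan 22, 2307. Doomsday rule: the anchor day for the 2300s is Wednesday. For year 07: 7÷12 = 0 r 7, and 7÷4 = 1, so 0+7+1 = 8.
Wednesday + 8 ≡ Thursday — that's 2307's doomsday.
In January the doomsday date is Jan 3 (2307 is not a leap year).
Jan 22 is 19 days after Jan 3; 19 mod 7 = 5, so Thursday + 5 = Tuesday.
4703 mod 7 = 6, so 4703 days after a Tuesday is Tuesday + 6 = Monday.

Monday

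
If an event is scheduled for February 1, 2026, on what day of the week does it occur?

Sunday

Doomsday rule: the anchor day for the 2000s is Tuesday. For year 26: 26÷12 = 2 r 2, and 2÷4 = 0, so 2+2+0 = 4.
Tuesday + 4 ≡ Saturday — that's 2026's doomsday.
In February the doomsday date is Feb 28 (2026 is not a leap year).
Feb 1 is 27 days before Feb 28; 27 mod 7 = 6, so Saturday − 6 = Sunday.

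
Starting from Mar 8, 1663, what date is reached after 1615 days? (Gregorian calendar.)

+366 (one year; includes Feb 29, 1664) → Mar 8, 1664 (1249 left).
+365 (one year) → Mar 8, 1665 (884 left).
+365 (one year) → Mar 8, 1666 (519 left).
+365 (one year) → Mar 8, 1667 (154 left).
Mar has 31 days: +24 → Apr 1, 1667 (130 left).
Apr has 30 days: +30 → May 1, 1667 (100 left).
May has 31 days: +31 → Jun 1, 1667 (69 left).
Jun has 30 days: +30 → Jul 1, 1667 (39 left).
Jul has 31 days: +31 → Aug 1, 1667 (8 left).
+8 → Aug 9, 1667.

August 9, 1667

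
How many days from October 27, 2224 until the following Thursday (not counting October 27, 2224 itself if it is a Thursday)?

Oct 27, 2224 is a Wednesday.
From Wednesday to the next Thursday is 1 day.

1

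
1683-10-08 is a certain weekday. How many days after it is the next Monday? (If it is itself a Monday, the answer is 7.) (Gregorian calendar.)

Oct 8, 1683 is a Friday.
From Friday to the next Monday is 3 days.

3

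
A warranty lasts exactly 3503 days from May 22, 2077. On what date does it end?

December 24, 2086

+365 (one year) → May 22, 2078 (3138 left).
+365 (one year) → May 22, 2079 (2773 left).
+366 (one year; includes Feb 29, 2080) → May 22, 2080 (2407 left).
+365 (one year) → May 22, 2081 (2042 left).
+365 (one year) → May 22, 2082 (1677 left).
+365 (one year) → May 22, 2083 (1312 left).
+366 (one year; includes Feb 29, 2084) → May 22, 2084 (946 left).
+365 (one year) → May 22, 2085 (581 left).
+365 (one year) → May 22, 2086 (216 left).
May has 31 days: +10 → Jun 1, 2086 (206 left).
Jun has 30 days: +30 → Jul 1, 2086 (176 left).
Jul has 31 days: +31 → Aug 1, 2086 (145 left).
Aug has 31 days: +31 → Sep 1, 2086 (114 left).
Sep has 30 days: +30 → Oct 1, 2086 (84 left).
Oct has 31 days: +31 → Nov 1, 2086 (53 left).
Nov has 30 days: +30 → Dec 1, 2086 (23 left).
+23 → Dec 24, 2086.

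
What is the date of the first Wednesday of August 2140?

August 1, 2140 is a Monday.
The first Wednesday is therefore August 3 (2 days later).

August 3, 2140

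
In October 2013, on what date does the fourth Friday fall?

October 25, 2013

October 1, 2013 is a Tuesday.
The first Friday is therefore October 4 (3 days later).
The fourth Friday is 4 + 3×7 = October 25.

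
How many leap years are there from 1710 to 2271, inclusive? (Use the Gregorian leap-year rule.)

Multiples of 4 in [1710,2271]: 140.
Of those, multiples of 100: 5 (not leap unless ÷400).
Multiples of 400: 1.
Leap years = 140 − 5 + 1 = 136.

136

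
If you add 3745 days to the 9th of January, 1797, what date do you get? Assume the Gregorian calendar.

April 13, 1807

+365 (one year) → Jan 9, 1798 (3380 left).
+365 (one year) → Jan 9, 1799 (3015 left).
+365 (one year) → Jan 9, 1800 (2650 left).
+365 (one year) → Jan 9, 1801 (2285 left).
+365 (one year) → Jan 9, 1802 (1920 left).
+365 (one year) → Jan 9, 1803 (1555 left).
+365 (one year) → Jan 9, 1804 (1190 left).
+366 (one year; includes Feb 29, 1804) → Jan 9, 1805 (824 left).
+365 (one year) → Jan 9, 1806 (459 left).
+365 (one year) → Jan 9, 1807 (94 left).
Jan has 31 days: +23 → Feb 1, 1807 (71 left).
Feb has 28 days: +28 → Mar 1, 1807 (43 left).
Mar has 31 days: +31 → Apr 1, 1807 (12 left).
+12 → Apr 13, 1807.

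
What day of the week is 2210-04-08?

Sunday

January 1, 2210 is a Monday.
Jan 1, 2210 → Feb 1, 2210: 31 days (January has 31).
Feb 1, 2210 → Mar 1, 2210: 28 days (February has 28).
Mar 1, 2210 → Apr 1, 2210: 31 days (March has 31).
Apr 1, 2210 → Apr 8, 2210: 7 days.
Total: 97 days.
97 mod 7 = 6, so Monday + 6 = Sunday.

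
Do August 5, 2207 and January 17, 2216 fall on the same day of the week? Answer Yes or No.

From Aug 5, 2207 to Jan 17, 2216 is 3087 days.
3087 mod 7 = 0, so they are the same weekday.
(Aug 5, 2207 is a Wednesday; Jan 17, 2216 is a Wednesday.)

Yes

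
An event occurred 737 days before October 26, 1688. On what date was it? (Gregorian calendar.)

−366 (one year; includes Feb 29, 1688) → Oct 26, 1687 (371 left).
−26 → Sep 30, 1687 (end of Sep, 30 days; 345 left).
−30 → Aug 31, 1687 (end of Aug, 31 days; 315 left).
−31 → Jul 31, 1687 (end of Jul, 31 days; 284 left).
−31 → Jun 30, 1687 (end of Jun, 30 days; 253 left).
−30 → May 31, 1687 (end of May, 31 days; 223 left).
−31 → Apr 30, 1687 (end of Apr, 30 days; 192 left).
−30 → Mar 31, 1687 (end of Mar, 31 days; 162 left).
−31 → Feb 28, 1687 (end of Feb, 28 days; 131 left).
−28 → Jan 31, 1687 (end of Jan, 31 days; 103 left).
−31 → Dec 31, 1686 (end of Dec, 31 days; 72 left).
−31 → Nov 30, 1686 (end of Nov, 30 days; 41 left).
−30 → Oct 31, 1686 (end of Oct, 31 days; 11 left).
−11 → Oct 20, 1686.

October 20, 1686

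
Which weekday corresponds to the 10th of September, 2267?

Tuesday

Doomsday rule: the anchor day for the 2200s is Friday. For year 67: 67÷12 = 5 r 7, and 7÷4 = 1, so 5+7+1 = 13.
Friday + 13 ≡ Thursday — that's 2267's doomsday.
In September the doomsday date is Sep 5.
Sep 10 is 5 days after Sep 5; 5 mod 7 = 5, so Thursday + 5 = Tuesday.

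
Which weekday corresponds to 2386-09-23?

Doomsday rule: the anchor day for the 2300s is Wednesday. For year 86: 86÷12 = 7 r 2, and 2÷4 = 0, so 7+2+0 = 9.
Wednesday + 9 ≡ Friday — that's 2386's doomsday.
In September the doomsday date is Sep 5.
Sep 23 is 18 days after Sep 5; 18 mod 7 = 4, so Friday + 4 = Tuesday.

Tuesday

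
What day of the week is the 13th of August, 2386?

Wednesday

Doomsday rule: the anchor day for the 2300s is Wednesday. For year 86: 86÷12 = 7 r 2, and 2÷4 = 0, so 7+2+0 = 9.
Wednesday + 9 ≡ Friday — that's 2386's doomsday.
In August the doomsday date is Aug 8.
Aug 13 is 5 days after Aug 8; 5 mod 7 = 5, so Friday + 5 = Wednesday.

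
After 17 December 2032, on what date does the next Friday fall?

Dec 17, 2032 is a Friday.
From Friday to the next Friday is 7 days.
Dec 17, 2032 + 7 = Dec 24, 2032.

December 24, 2032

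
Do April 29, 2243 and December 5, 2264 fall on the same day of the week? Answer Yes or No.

From Apr 29, 2243 to Dec 5, 2264 is 7891 days.
7891 mod 7 = 2, so they are different weekdays.
(Apr 29, 2243 is a Saturday; Dec 5, 2264 is a Monday.)

No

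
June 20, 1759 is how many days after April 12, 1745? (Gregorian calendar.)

Apr 12, 1745 → Apr 12, 1746: 365 days.
Apr 12, 1746 → Apr 12, 1747: 365 days.
Apr 12, 1747 → Apr 12, 1748: 366 days (Feb 29, 1748 is in that span).
Apr 12, 1748 → Apr 12, 1749: 365 days.
Apr 12, 1749 → Apr 12, 1750: 365 days.
Apr 12, 1750 → Apr 12, 1751: 365 days.
Apr 12, 1751 → Apr 12, 1752: 366 days (Feb 29, 1752 is in that span).
Apr 12, 1752 → Apr 12, 1753: 365 days.
Apr 12, 1753 → Apr 12, 1754: 365 days.
Apr 12, 1754 → Apr 12, 1755: 365 days.
Apr 12, 1755 → Apr 12, 1756: 366 days (Feb 29, 1756 is in that span).
Apr 12, 1756 → Apr 12, 1757: 365 days.
Apr 12, 1757 → Apr 12, 1758: 365 days.
Apr 12, 1758 → Apr 12, 1759: 365 days.
Apr 12, 1759 → May 12, 1759: 30 days (April has 30).
May 12, 1759 → Jun 12, 1759: 31 days (May has 31).
Jun 12, 1759 → Jun 20, 1759: 8 days.
Total: 5182 days.

5182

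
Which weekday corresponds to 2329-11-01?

Friday

Doomsday rule: the anchor day for the 2300s is Wednesday. For year 29: 29÷12 = 2 r 5, and 5÷4 = 1, so 2+5+1 = 8.
Wednesday + 8 ≡ Thursday — that's 2329's doomsday.
In November the doomsday date is Nov 7.
Nov 1 is 6 days before Nov 7; 6 mod 7 = 6, so Thursday − 6 = Friday.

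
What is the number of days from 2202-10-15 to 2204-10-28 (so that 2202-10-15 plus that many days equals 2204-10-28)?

Oct 15, 2202 → Oct 15, 2203: 365 days.
Oct 15, 2203 → Nov 15, 2203: 31 days (October has 31).
Nov 15, 2203 → Dec 15, 2203: 30 days (November has 30).
Dec 15, 2203 → Jan 15, 2204: 31 days (December has 31).
Jan 15, 2204 → Feb 15, 2204: 31 days (January has 31).
Feb 15, 2204 → Mar 15, 2204: 29 days (February has 29).
Mar 15, 2204 → Apr 15, 2204: 31 days (March has 31).
Apr 15, 2204 → May 15, 2204: 30 days (April has 30).
May 15, 2204 → Jun 15, 2204: 31 days (May has 31).
Jun 15, 2204 → Jul 15, 2204: 30 days (June has 30).
Jul 15, 2204 → Aug 15, 2204: 31 days (July has 31).
Aug 15, 2204 → Sep 15, 2204: 31 days (August has 31).
Sep 15, 2204 → Oct 15, 2204: 30 days (September has 30).
Oct 15, 2204 → Oct 28, 2204: 13 days.
Total: 744 days.

744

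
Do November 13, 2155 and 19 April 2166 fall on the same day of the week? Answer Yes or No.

No

From Nov 13, 2155 to Apr 19, 2166 is 3810 days.
3810 mod 7 = 2, so they are different weekdays.
(Nov 13, 2155 is a Thursday; Apr 19, 2166 is a Saturday.)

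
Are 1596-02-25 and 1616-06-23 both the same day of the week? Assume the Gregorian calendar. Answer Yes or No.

From Feb 25, 1596 to Jun 23, 1616 is 7424 days.
7424 mod 7 = 4, so they are different weekdays.
(Feb 25, 1596 is a Sunday; Jun 23, 1616 is a Thursday.)

No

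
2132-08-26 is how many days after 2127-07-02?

Jul 2, 2127 → Jul 2, 2128: 366 days (Feb 29, 2128 is in that span).
Jul 2, 2128 → Jul 2, 2129: 365 days.
Jul 2, 2129 → Jul 2, 2130: 365 days.
Jul 2, 2130 → Jul 2, 2131: 365 days.
Jul 2, 2131 → Jul 2, 2132: 366 days (Feb 29, 2132 is in that span).
Jul 2, 2132 → Aug 2, 2132: 31 days (July has 31).
Aug 2, 2132 → Aug 26, 2132: 24 days.
Total: 1882 days.

1882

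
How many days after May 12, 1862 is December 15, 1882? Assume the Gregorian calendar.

May 12, 1862 → May 12, 1863: 365 days.
May 12, 1863 → May 12, 1864: 366 days (Feb 29, 1864 is in that span).
May 12, 1864 → May 12, 1865: 365 days.
May 12, 1865 → May 12, 1866: 365 days.
May 12, 1866 → May 12, 1867: 365 days.
May 12, 1867 → May 12, 1868: 366 days (Feb 29, 1868 is in that span).
May 12, 1868 → May 12, 1869: 365 days.
May 12, 1869 → May 12, 1870: 365 days.
May 12, 1870 → May 12, 1871: 365 days.
May 12, 1871 → May 12, 1872: 366 days (Feb 29, 1872 is in that span).
May 12, 1872 → May 12, 1873: 365 days.
May 12, 1873 → May 12, 1874: 365 days.
May 12, 1874 → May 12, 1875: 365 days.
May 12, 1875 → May 12, 1876: 366 days (Feb 29, 1876 is in that span).
May 12, 1876 → May 12, 1877: 365 days.
May 12, 1877 → May 12, 1878: 365 days.
May 12, 1878 → May 12, 1879: 365 days.
May 12, 1879 → May 12, 1880: 366 days (Feb 29, 1880 is in that span).
May 12, 1880 → May 12, 1881: 365 days.
May 12, 1881 → May 12, 1882: 365 days.
May 12, 1882 → Jun 12, 1882: 31 days (May has 31).
Jun 12, 1882 → Jul 12, 1882: 30 days (June has 30).
Jul 12, 1882 → Aug 12, 1882: 31 days (July has 31).
Aug 12, 1882 → Sep 12, 1882: 31 days (August has 31).
Sep 12, 1882 → Oct 12, 1882: 30 days (September has 30).
Oct 12, 1882 → Nov 12, 1882: 31 days (October has 31).
Nov 12, 1882 → Dec 12, 1882: 30 days (November has 30).
Dec 12, 1882 → Dec 15, 1882: 3 days.
Total: 7522 days.

7522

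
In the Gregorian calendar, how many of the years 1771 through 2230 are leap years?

Multiples of 4 in [1771,2230]: 115.
Of those, multiples of 100: 5 (not leap unless ÷400).
Multiples of 400: 1.
Leap years = 115 − 5 + 1 = 111.

111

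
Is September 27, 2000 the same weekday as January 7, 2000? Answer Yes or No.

No

From Jan 7, 2000 to Sep 27, 2000 is 264 days.
264 mod 7 = 5, so they are different weekdays.
(Jan 7, 2000 is a Friday; Sep 27, 2000 is a Wednesday.)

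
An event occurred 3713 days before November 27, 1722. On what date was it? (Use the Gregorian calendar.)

September 27, 1712

−365 (one year) → Nov 27, 1721 (3348 left).
−365 (one year) → Nov 27, 1720 (2983 left).
−366 (one year; includes Feb 29, 1720) → Nov 27, 1719 (2617 left).
−365 (one year) → Nov 27, 1718 (2252 left).
−365 (one year) → Nov 27, 1717 (1887 left).
−365 (one year) → Nov 27, 1716 (1522 left).
−366 (one year; includes Feb 29, 1716) → Nov 27, 1715 (1156 left).
−365 (one year) → Nov 27, 1714 (791 left).
−365 (one year) → Nov 27, 1713 (426 left).
−365 (one year) → Nov 27, 1712 (61 left).
−27 → Oct 31, 1712 (end of Oct, 31 days; 34 left).
−31 → Sep 30, 1712 (end of Sep, 30 days; 3 left).
−3 → Sep 27, 1712.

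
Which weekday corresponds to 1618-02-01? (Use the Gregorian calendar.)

Thursday

Doomsday rule: the anchor day for the 1600s is Tuesday. For year 18: 18÷12 = 1 r 6, and 6÷4 = 1, so 1+6+1 = 8.
Tuesday + 8 ≡ Wednesday — that's 1618's doomsday.
In February the doomsday date is Feb 28 (1618 is not a leap year).
Feb 1 is 27 days before Feb 28; 27 mod 7 = 6, so Wednesday − 6 = Thursday.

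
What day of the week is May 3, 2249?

Doomsday rule: the anchor day for the 2200s is Friday. For year 49: 49÷12 = 4 r 1, and 1÷4 = 0, so 4+1+0 = 5.
Friday + 5 ≡ Wednesday — that's 2249's doomsday.
In May the doomsday date is May 9.
May 3 is 6 days before May 9; 6 mod 7 = 6, so Wednesday − 6 = Thursday.

Thursday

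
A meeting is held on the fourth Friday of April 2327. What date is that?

April 1, 2327 is a Friday.
The first Friday is therefore April 1 (same day).
The fourth Friday is 1 + 3×7 = April 22.

April 22, 2327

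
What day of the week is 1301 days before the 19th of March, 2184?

Mar 19, 2184 is a Friday.
1301 mod 7 = 6, so 1301 days before a Friday is Friday − 6 = Saturday.

Saturday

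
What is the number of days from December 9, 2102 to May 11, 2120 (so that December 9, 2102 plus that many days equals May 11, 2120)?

Dec 9, 2102 → Dec 9, 2103: 365 days.
Dec 9, 2103 → Dec 9, 2104: 366 days (Feb 29, 2104 is in that span).
Dec 9, 2104 → Dec 9, 2105: 365 days.
Dec 9, 2105 → Dec 9, 2106: 365 days.
Dec 9, 2106 → Dec 9, 2107: 365 days.
Dec 9, 2107 → Dec 9, 2108: 366 days (Feb 29, 2108 is in that span).
Dec 9, 2108 → Dec 9, 2109: 365 days.
Dec 9, 2109 → Dec 9, 2110: 365 days.
Dec 9, 2110 → Dec 9, 2111: 365 days.
Dec 9, 2111 → Dec 9, 2112: 366 days (Feb 29, 2112 is in that span).
Dec 9, 2112 → Dec 9, 2113: 365 days.
Dec 9, 2113 → Dec 9, 2114: 365 days.
Dec 9, 2114 → Dec 9, 2115: 365 days.
Dec 9, 2115 → Dec 9, 2116: 366 days (Feb 29, 2116 is in that span).
Dec 9, 2116 → Dec 9, 2117: 365 days.
Dec 9, 2117 → Dec 9, 2118: 365 days.
Dec 9, 2118 → Dec 9, 2119: 365 days.
Dec 9, 2119 → Jan 9, 2120: 31 days (December has 31).
Jan 9, 2120 → Feb 9, 2120: 31 days (January has 31).
Feb 9, 2120 → Mar 9, 2120: 29 days (February has 29).
Mar 9, 2120 → Apr 9, 2120: 31 days (March has 31).
Apr 9, 2120 → May 9, 2120: 30 days (April has 30).
May 9, 2120 → May 11, 2120: 2 days.
Total: 6363 days.

6363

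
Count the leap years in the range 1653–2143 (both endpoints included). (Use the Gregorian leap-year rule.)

Multiples of 4 in [1653,2143]: 122.
Of those, multiples of 100: 5 (not leap unless ÷400).
Multiples of 400: 1.
Leap years = 122 − 5 + 1 = 118.

118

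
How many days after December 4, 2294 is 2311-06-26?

6047

Dec 4, 2294 → Dec 4, 2295: 365 days.
Dec 4, 2295 → Dec 4, 2296: 366 days (Feb 29, 2296 is in that span).
Dec 4, 2296 → Dec 4, 2297: 365 days.
Dec 4, 2297 → Dec 4, 2298: 365 days.
Dec 4, 2298 → Dec 4, 2299: 365 days.
Dec 4, 2299 → Dec 4, 2300: 365 days.
Dec 4, 2300 → Dec 4, 2301: 365 days.
Dec 4, 2301 → Dec 4, 2302: 365 days.
Dec 4, 2302 → Dec 4, 2303: 365 days.
Dec 4, 2303 → Dec 4, 2304: 366 days (Feb 29, 2304 is in that span).
Dec 4, 2304 → Dec 4, 2305: 365 days.
Dec 4, 2305 → Dec 4, 2306: 365 days.
Dec 4, 2306 → Dec 4, 2307: 365 days.
Dec 4, 2307 → Dec 4, 2308: 366 days (Feb 29, 2308 is in that span).
Dec 4, 2308 → Dec 4, 2309: 365 days.
Dec 4, 2309 → Dec 4, 2310: 365 days.
Dec 4, 2310 → Jan 4, 2311: 31 days (December has 31).
Jan 4, 2311 → Feb 4, 2311: 31 days (January has 31).
Feb 4, 2311 → Mar 4, 2311: 28 days (February has 28).
Mar 4, 2311 → Apr 4, 2311: 31 days (March has 31).
Apr 4, 2311 → May 4, 2311: 30 days (April has 30).
May 4, 2311 → Jun 4, 2311: 31 days (May has 31).
Jun 4, 2311 → Jun 26, 2311: 22 days.
Total: 6047 days.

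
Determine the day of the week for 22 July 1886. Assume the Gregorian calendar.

Doomsday rule: the anchor day for the 1800s is Friday. For year 86: 86÷12 = 7 r 2, and 2÷4 = 0, so 7+2+0 = 9.
Friday + 9 ≡ Sunday — that's 1886's doomsday.
In July the doomsday date is Jul 11.
Jul 22 is 11 days after Jul 11; 11 mod 7 = 4, so Sunday + 4 = Thursday.

Thursday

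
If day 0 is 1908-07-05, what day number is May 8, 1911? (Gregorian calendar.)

Jul 5, 1908 → Jul 5, 1909: 365 days.
Jul 5, 1909 → Jul 5, 1910: 365 days.
Jul 5, 1910 → Aug 5, 1910: 31 days (July has 31).
Aug 5, 1910 → Sep 5, 1910: 31 days (August has 31).
Sep 5, 1910 → Oct 5, 1910: 30 days (September has 30).
Oct 5, 1910 → Nov 5, 1910: 31 days (October has 31).
Nov 5, 1910 → Dec 5, 1910: 30 days (November has 30).
Dec 5, 1910 → Jan 5, 1911: 31 days (December has 31).
Jan 5, 1911 → Feb 5, 1911: 31 days (January has 31).
Feb 5, 1911 → Mar 5, 1911: 28 days (February has 28).
Mar 5, 1911 → Apr 5, 1911: 31 days (March has 31).
Apr 5, 1911 → May 5, 1911: 30 days (April has 30).
May 5, 1911 → May 8, 1911: 3 days.
Total: 1037 days.

1037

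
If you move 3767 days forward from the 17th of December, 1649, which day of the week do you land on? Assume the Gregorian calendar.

Saturday

Dec 17, 1649 is a Friday.
3767 mod 7 = 1, so 3767 days after a Friday is Friday + 1 = Saturday.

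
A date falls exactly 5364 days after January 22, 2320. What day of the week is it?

First find the weekday of Jan 22, 2320. Doomsday rule: the anchor day for the 2300s is Wednesday. For year 20: 20÷12 = 1 r 8, and 8÷4 = 2, so 1+8+2 = 11.
Wednesday + 11 ≡ Sunday — that's 2320's doomsday.
In January the doomsday date is Jan 4 (2320 is a leap year (divisible by 4)).
Jan 22 is 18 days after Jan 4; 18 mod 7 = 4, so Sunday + 4 = Thursday.
5364 mod 7 = 2, so 5364 days after a Thursday is Thursday + 2 = Saturday.

Saturday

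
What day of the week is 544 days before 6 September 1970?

First find the weekday of Sep 6, 1970. Doomsday rule: the anchor day for the 1900s is Wednesday. For year 70: 70÷12 = 5 r 10, and 10÷4 = 2, so 5+10+2 = 17.
Wednesday + 17 ≡ Saturday — that's 1970's doomsday.
In September the doomsday date is Sep 5.
Sep 6 is 1 day after Sep 5; 1 mod 7 = 1, so Saturday + 1 = Sunday.
544 mod 7 = 5, so 544 days before a Sunday is Sunday − 5 = Tuesday.

Tuesday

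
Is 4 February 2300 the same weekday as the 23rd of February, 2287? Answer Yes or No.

From Feb 23, 2287 to Feb 4, 2300 is 4729 days.
4729 mod 7 = 4, so they are different weekdays.
(Feb 23, 2287 is a Wednesday; Feb 4, 2300 is a Sunday.)

No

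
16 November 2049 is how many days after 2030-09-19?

6998

Sep 19, 2030 → Sep 19, 2031: 365 days.
Sep 19, 2031 → Sep 19, 2032: 366 days (Feb 29, 2032 is in that span).
Sep 19, 2032 → Sep 19, 2033: 365 days.
Sep 19, 2033 → Sep 19, 2034: 365 days.
Sep 19, 2034 → Sep 19, 2035: 365 days.
Sep 19, 2035 → Sep 19, 2036: 366 days (Feb 29, 2036 is in that span).
Sep 19, 2036 → Sep 19, 2037: 365 days.
Sep 19, 2037 → Sep 19, 2038: 365 days.
Sep 19, 2038 → Sep 19, 2039: 365 days.
Sep 19, 2039 → Sep 19, 2040: 366 days (Feb 29, 2040 is in that span).
Sep 19, 2040 → Sep 19, 2041: 365 days.
Sep 19, 2041 → Sep 19, 2042: 365 days.
Sep 19, 2042 → Sep 19, 2043: 365 days.
Sep 19, 2043 → Sep 19, 2044: 366 days (Feb 29, 2044 is in that span).
Sep 19, 2044 → Sep 19, 2045: 365 days.
Sep 19, 2045 → Sep 19, 2046: 365 days.
Sep 19, 2046 → Sep 19, 2047: 365 days.
Sep 19, 2047 → Sep 19, 2048: 366 days (Feb 29, 2048 is in that span).
Sep 19, 2048 → Sep 19, 2049: 365 days.
Sep 19, 2049 → Oct 19, 2049: 30 days (September has 30).
Oct 19, 2049 → Nov 16, 2049: 28 days.
Total: 6998 days.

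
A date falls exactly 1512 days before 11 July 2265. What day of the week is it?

Tuesday

First find the weekday of Jul 11, 2265. Doomsday rule: the anchor day for the 2200s is Friday. For year 65: 65÷12 = 5 r 5, and 5÷4 = 1, so 5+5+1 = 11.
Friday + 11 ≡ Tuesday — that's 2265's doomsday.
In July the doomsday date is Jul 11.
Jul 11 is the doomsday itself: Tuesday.
1512 mod 7 = 0, so 1512 days before a Tuesday is Tuesday − 0 = Tuesday.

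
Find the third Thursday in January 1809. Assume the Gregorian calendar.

January 1, 1809 is a Sunday.
The first Thursday is therefore January 5 (4 days later).
The third Thursday is 5 + 2×7 = January 19.

January 19, 1809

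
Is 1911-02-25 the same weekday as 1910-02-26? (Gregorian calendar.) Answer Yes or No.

From Feb 26, 1910 to Feb 25, 1911 is 364 days.
364 mod 7 = 0, so they are the same weekday.
(Feb 26, 1910 is a Saturday; Feb 25, 1911 is a Saturday.)

Yes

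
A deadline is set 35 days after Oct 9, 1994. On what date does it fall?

Oct has 31 days: +23 → Nov 1, 1994 (12 left).
+12 → Nov 13, 1994.

November 13, 1994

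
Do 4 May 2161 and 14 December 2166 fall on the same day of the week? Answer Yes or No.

From May 4, 2161 to Dec 14, 2166 is 2050 days.
2050 mod 7 = 6, so they are different weekdays.
(May 4, 2161 is a Monday; Dec 14, 2166 is a Sunday.)

No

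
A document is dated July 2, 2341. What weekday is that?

Wednesday

Doomsday rule: the anchor day for the 2300s is Wednesday. For year 41: 41÷12 = 3 r 5, and 5÷4 = 1, so 3+5+1 = 9.
Wednesday + 9 ≡ Friday — that's 2341's doomsday.
In July the doomsday date is Jul 11.
Jul 2 is 9 days before Jul 11; 9 mod 7 = 2, so Friday − 2 = Wednesday.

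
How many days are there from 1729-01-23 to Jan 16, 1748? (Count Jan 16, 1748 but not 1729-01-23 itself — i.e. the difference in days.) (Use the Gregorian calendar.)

Jan 23, 1729 → Jan 23, 1730: 365 days.
Jan 23, 1730 → Jan 23, 1731: 365 days.
Jan 23, 1731 → Jan 23, 1732: 365 days.
Jan 23, 1732 → Jan 23, 1733: 366 days (Feb 29, 1732 is in that span).
Jan 23, 1733 → Jan 23, 1734: 365 days.
Jan 23, 1734 → Jan 23, 1735: 365 days.
Jan 23, 1735 → Jan 23, 1736: 365 days.
Jan 23, 1736 → Jan 23, 1737: 366 days (Feb 29, 1736 is in that span).
Jan 23, 1737 → Jan 23, 1738: 365 days.
Jan 23, 1738 → Jan 23, 1739: 365 days.
Jan 23, 1739 → Jan 23, 1740: 365 days.
Jan 23, 1740 → Jan 23, 1741: 366 days (Feb 29, 1740 is in that span).
Jan 23, 1741 → Jan 23, 1742: 365 days.
Jan 23, 1742 → Jan 23, 1743: 365 days.
Jan 23, 1743 → Jan 23, 1744: 365 days.
Jan 23, 1744 → Jan 23, 1745: 366 days (Feb 29, 1744 is in that span).
Jan 23, 1745 → Jan 23, 1746: 365 days.
Jan 23, 1746 → Jan 23, 1747: 365 days.
Jan 23, 1747 → Feb 23, 1747: 31 days (January has 31).
Feb 23, 1747 → Mar 23, 1747: 28 days (February has 28).
Mar 23, 1747 → Apr 23, 1747: 31 days (March has 31).
Apr 23, 1747 → May 23, 1747: 30 days (April has 30).
May 23, 1747 → Jun 23, 1747: 31 days (May has 31).
Jun 23, 1747 → Jul 23, 1747: 30 days (June has 30).
Jul 23, 1747 → Aug 23, 1747: 31 days (July has 31).
Aug 23, 1747 → Sep 23, 1747: 31 days (August has 31).
Sep 23, 1747 → Oct 23, 1747: 30 days (September has 30).
Oct 23, 1747 → Nov 23, 1747: 31 days (October has 31).
Nov 23, 1747 → Dec 23, 1747: 30 days (November has 30).
Dec 23, 1747 → Jan 16, 1748: 24 days.
Total: 6932 days.

6932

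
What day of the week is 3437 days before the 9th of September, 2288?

Sep 9, 2288 is a Sunday.
3437 mod 7 = 0, so 3437 days before a Sunday is Sunday − 0 = Sunday.

Sunday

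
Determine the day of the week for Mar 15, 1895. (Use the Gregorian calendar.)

Friday

Doomsday rule: the anchor day for the 1800s is Friday. For year 95: 95÷12 = 7 r 11, and 11÷4 = 2, so 7+11+2 = 20.
Friday + 20 ≡ Thursday — that's 1895's doomsday.
In March the doomsday date is Mar 14.
Mar 15 is 1 day after Mar 14; 1 mod 7 = 1, so Thursday + 1 = Friday.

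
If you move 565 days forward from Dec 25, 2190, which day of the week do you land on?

Thursday

Dec 25, 2190 is a Saturday.
565 mod 7 = 5, so 565 days after a Saturday is Saturday + 5 = Thursday.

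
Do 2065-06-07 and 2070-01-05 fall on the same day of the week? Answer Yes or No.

From Jun 7, 2065 to Jan 5, 2070 is 1673 days.
1673 mod 7 = 0, so they are the same weekday.
(Jun 7, 2065 is a Sunday; Jan 5, 2070 is a Sunday.)

Yes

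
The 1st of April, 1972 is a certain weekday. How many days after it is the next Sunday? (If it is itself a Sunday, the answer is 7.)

Apr 1, 1972 is a Saturday.
From Saturday to the next Sunday is 1 day.

1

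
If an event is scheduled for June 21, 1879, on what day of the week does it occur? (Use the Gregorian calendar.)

Saturday

Doomsday rule: the anchor day for the 1800s is Friday. For year 79: 79÷12 = 6 r 7, and 7÷4 = 1, so 6+7+1 = 14.
Friday + 14 ≡ Friday — that's 1879's doomsday.
In June the doomsday date is Jun 6.
Jun 21 is 15 days after Jun 6; 15 mod 7 = 1, so Friday + 1 = Saturday.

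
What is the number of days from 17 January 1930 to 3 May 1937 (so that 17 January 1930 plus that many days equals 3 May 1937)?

2663

Jan 17, 1930 → Jan 17, 1931: 365 days.
Jan 17, 1931 → Jan 17, 1932: 365 days.
Jan 17, 1932 → Jan 17, 1933: 366 days (Feb 29, 1932 is in that span).
Jan 17, 1933 → Jan 17, 1934: 365 days.
Jan 17, 1934 → Jan 17, 1935: 365 days.
Jan 17, 1935 → Jan 17, 1936: 365 days.
Jan 17, 1936 → Jan 17, 1937: 366 days (Feb 29, 1936 is in that span).
Jan 17, 1937 → Feb 17, 1937: 31 days (January has 31).
Feb 17, 1937 → Mar 17, 1937: 28 days (February has 28).
Mar 17, 1937 → Apr 17, 1937: 31 days (March has 31).
Apr 17, 1937 → May 3, 1937: 16 days.
Total: 2663 days.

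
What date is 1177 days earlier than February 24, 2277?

−366 (one year; includes Feb 29, 2276) → Feb 24, 2276 (811 left).
−365 (one year) → Feb 24, 2275 (446 left).
−365 (one year) → Feb 24, 2274 (81 left).
−24 → Jan 31, 2274 (end of Jan, 31 days; 57 left).
−31 → Dec 31, 2273 (end of Dec, 31 days; 26 left).
−26 → Dec 5, 2273.

December 5, 2273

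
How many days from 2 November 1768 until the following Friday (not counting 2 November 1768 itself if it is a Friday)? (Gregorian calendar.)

Nov 2, 1768 is a Wednesday.
From Wednesday to the next Friday is 2 days.

2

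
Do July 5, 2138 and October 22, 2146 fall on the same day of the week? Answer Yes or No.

Yes

From Jul 5, 2138 to Oct 22, 2146 is 3031 days.
3031 mod 7 = 0, so they are the same weekday.
(Jul 5, 2138 is a Saturday; Oct 22, 2146 is a Saturday.)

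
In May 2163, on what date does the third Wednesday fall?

May 1, 2163 is a Sunday.
The first Wednesday is therefore May 4 (3 days later).
The third Wednesday is 4 + 2×7 = May 18.

May 18, 2163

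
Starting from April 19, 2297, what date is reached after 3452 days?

+365 (one year) → Apr 19, 2298 (3087 left).
+365 (one year) → Apr 19, 2299 (2722 left).
+365 (one year) → Apr 19, 2300 (2357 left).
+365 (one year) → Apr 19, 2301 (1992 left).
+365 (one year) → Apr 19, 2302 (1627 left).
+365 (one year) → Apr 19, 2303 (1262 left).
+366 (one year; includes Feb 29, 2304) → Apr 19, 2304 (896 left).
+365 (one year) → Apr 19, 2305 (531 left).
+365 (one year) → Apr 19, 2306 (166 left).
Apr has 30 days: +12 → May 1, 2306 (154 left).
May has 31 days: +31 → Jun 1, 2306 (123 left).
Jun has 30 days: +30 → Jul 1, 2306 (93 left).
Jul has 31 days: +31 → Aug 1, 2306 (62 left).
Aug has 31 days: +31 → Sep 1, 2306 (31 left).
Sep has 30 days: +30 → Oct 1, 2306 (1 left).
+1 → Oct 2, 2306.

October 2, 2306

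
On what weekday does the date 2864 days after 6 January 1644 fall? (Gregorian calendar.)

Thursday

First find the weekday of Jan 6, 1644. Doomsday rule: the anchor day for the 1600s is Tuesday. For year 44: 44÷12 = 3 r 8, and 8÷4 = 2, so 3+8+2 = 13.
Tuesday + 13 ≡ Monday — that's 1644's doomsday.
In January the doomsday date is Jan 4 (1644 is a leap year (divisible by 4)).
Jan 6 is 2 days after Jan 4; 2 mod 7 = 2, so Monday + 2 = Wednesday.
2864 mod 7 = 1, so 2864 days after a Wednesday is Wednesday + 1 = Thursday.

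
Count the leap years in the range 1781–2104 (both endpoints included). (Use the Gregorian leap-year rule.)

Multiples of 4 in [1781,2104]: 81.
Of those, multiples of 100: 4 (not leap unless ÷400).
Multiples of 400: 1.
Leap years = 81 − 4 + 1 = 78.

78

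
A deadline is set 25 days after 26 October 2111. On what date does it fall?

November 20, 2111

Oct has 31 days: +6 → Nov 1, 2111 (19 left).
+19 → Nov 20, 2111.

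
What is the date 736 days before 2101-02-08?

−365 (one year) → Feb 8, 2100 (371 left).
−8 → Jan 31, 2100 (end of Jan, 31 days; 363 left).
−31 → Dec 31, 2099 (end of Dec, 31 days; 332 left).
−31 → Nov 30, 2099 (end of Nov, 30 days; 301 left).
−30 → Oct 31, 2099 (end of Oct, 31 days; 271 left).
−31 → Sep 30, 2099 (end of Sep, 30 days; 240 left).
−30 → Aug 31, 2099 (end of Aug, 31 days; 210 left).
−31 → Jul 31, 2099 (end of Jul, 31 days; 179 left).
−31 → Jun 30, 2099 (end of Jun, 30 days; 148 left).
−30 → May 31, 2099 (end of May, 31 days; 118 left).
−31 → Apr 30, 2099 (end of Apr, 30 days; 87 left).
−30 → Mar 31, 2099 (end of Mar, 31 days; 57 left).
−31 → Feb 28, 2099 (end of Feb, 28 days; 26 left).
−26 → Feb 2, 2099.

February 2, 2099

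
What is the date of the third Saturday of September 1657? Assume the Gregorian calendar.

September 15, 1657

September 1, 1657 is a Saturday.
The first Saturday is therefore September 1 (same day).
The third Saturday is 1 + 2×7 = September 15.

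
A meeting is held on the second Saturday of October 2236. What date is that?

October 8, 2236

October 1, 2236 is a Saturday.
The first Saturday is therefore October 1 (same day).
The second Saturday is 1 + 1×7 = October 8.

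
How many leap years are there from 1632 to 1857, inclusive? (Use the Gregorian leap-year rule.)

Multiples of 4 in [1632,1857]: 57.
Of those, multiples of 100: 2 (not leap unless ÷400).
Multiples of 400: 0.
Leap years = 57 − 2 + 0 = 55.

55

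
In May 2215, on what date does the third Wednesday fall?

May 17, 2215

May 1, 2215 is a Monday.
The first Wednesday is therefore May 3 (2 days later).
The third Wednesday is 3 + 2×7 = May 17.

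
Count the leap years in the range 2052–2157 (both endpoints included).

Multiples of 4 in [2052,2157]: 27.
Of those, multiples of 100: 1 (not leap unless ÷400).
Multiples of 400: 0.
Leap years = 27 − 1 + 0 = 26.

26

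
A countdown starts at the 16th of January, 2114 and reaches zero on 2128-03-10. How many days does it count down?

Jan 16, 2114 → Jan 16, 2115: 365 days.
Jan 16, 2115 → Jan 16, 2116: 365 days.
Jan 16, 2116 → Jan 16, 2117: 366 days (Feb 29, 2116 is in that span).
Jan 16, 2117 → Jan 16, 2118: 365 days.
Jan 16, 2118 → Jan 16, 2119: 365 days.
Jan 16, 2119 → Jan 16, 2120: 365 days.
Jan 16, 2120 → Jan 16, 2121: 366 days (Feb 29, 2120 is in that span).
Jan 16, 2121 → Jan 16, 2122: 365 days.
Jan 16, 2122 → Jan 16, 2123: 365 days.
Jan 16, 2123 → Jan 16, 2124: 365 days.
Jan 16, 2124 → Jan 16, 2125: 366 days (Feb 29, 2124 is in that span).
Jan 16, 2125 → Jan 16, 2126: 365 days.
Jan 16, 2126 → Jan 16, 2127: 365 days.
Jan 16, 2127 → Jan 16, 2128: 365 days.
Jan 16, 2128 → Feb 16, 2128: 31 days (January has 31).
Feb 16, 2128 → Mar 10, 2128: 23 days.
Total: 5167 days.

5167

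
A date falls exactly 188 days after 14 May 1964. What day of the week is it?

Wednesday

May 14, 1964 is a Thursday.
188 mod 7 = 6, so 188 days after a Thursday is Thursday + 6 = Wednesday.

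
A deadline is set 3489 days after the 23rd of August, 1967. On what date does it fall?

March 12, 1977

+366 (one year; includes Feb 29, 1968) → Aug 23, 1968 (3123 left).
+365 (one year) → Aug 23, 1969 (2758 left).
+365 (one year) → Aug 23, 1970 (2393 left).
+365 (one year) → Aug 23, 1971 (2028 left).
+366 (one year; includes Feb 29, 1972) → Aug 23, 1972 (1662 left).
+365 (one year) → Aug 23, 1973 (1297 left).
+365 (one year) → Aug 23, 1974 (932 left).
+365 (one year) → Aug 23, 1975 (567 left).
+366 (one year; includes Feb 29, 1976) → Aug 23, 1976 (201 left).
Aug has 31 days: +9 → Sep 1, 1976 (192 left).
Sep has 30 days: +30 → Oct 1, 1976 (162 left).
Oct has 31 days: +31 → Nov 1, 1976 (131 left).
Nov has 30 days: +30 → Dec 1, 1976 (101 left).
Dec has 31 days: +31 → Jan 1, 1977 (70 left).
Jan has 31 days: +31 → Feb 1, 1977 (39 left).
Feb has 28 days: +28 → Mar 1, 1977 (11 left).
+11 → Mar 12, 1977.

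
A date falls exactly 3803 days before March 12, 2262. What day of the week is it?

Mar 12, 2262 is a Wednesday.
3803 mod 7 = 2, so 3803 days before a Wednesday is Wednesday − 2 = Monday.

Monday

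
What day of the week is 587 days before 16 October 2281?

Monday

Oct 16, 2281 is a Sunday.
587 mod 7 = 6, so 587 days before a Sunday is Sunday − 6 = Monday.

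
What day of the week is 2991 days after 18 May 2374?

Monday

May 18, 2374 is a Saturday.
2991 mod 7 = 2, so 2991 days after a Saturday is Saturday + 2 = Monday.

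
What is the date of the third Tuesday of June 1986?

June 17, 1986

June 1, 1986 is a Sunday.
The first Tuesday is therefore June 3 (2 days later).
The third Tuesday is 3 + 2×7 = June 17.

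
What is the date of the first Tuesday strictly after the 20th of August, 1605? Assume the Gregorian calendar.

Aug 20, 1605 is a Saturday.
From Saturday to the next Tuesday is 3 days.
Aug 20, 1605 + 3 = Aug 23, 1605.

August 23, 1605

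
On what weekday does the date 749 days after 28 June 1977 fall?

Tuesday

Jun 28, 1977 is a Tuesday.
749 mod 7 = 0, so 749 days after a Tuesday is Tuesday + 0 = Tuesday.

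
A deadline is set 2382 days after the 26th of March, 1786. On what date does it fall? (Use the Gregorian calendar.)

+365 (one year) → Mar 26, 1787 (2017 left).
+366 (one year; includes Feb 29, 1788) → Mar 26, 1788 (1651 left).
+365 (one year) → Mar 26, 1789 (1286 left).
+365 (one year) → Mar 26, 1790 (921 left).
+365 (one year) → Mar 26, 1791 (556 left).
+366 (one year; includes Feb 29, 1792) → Mar 26, 1792 (190 left).
Mar has 31 days: +6 → Apr 1, 1792 (184 left).
Apr has 30 days: +30 → May 1, 1792 (154 left).
May has 31 days: +31 → Jun 1, 1792 (123 left).
Jun has 30 days: +30 → Jul 1, 1792 (93 left).
Jul has 31 days: +31 → Aug 1, 1792 (62 left).
Aug has 31 days: +31 → Sep 1, 1792 (31 left).
Sep has 30 days: +30 → Oct 1, 1792 (1 left).
+1 → Oct 2, 1792.

October 2, 1792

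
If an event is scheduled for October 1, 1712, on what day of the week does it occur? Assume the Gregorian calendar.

Doomsday rule: the anchor day for the 1700s is Sunday. For year 12: 12÷12 = 1 r 0, and 0÷4 = 0, so 1+0+0 = 1.
Sunday + 1 ≡ Monday — that's 1712's doomsday.
In October the doomsday date is Oct 10.
Oct 1 is 9 days before Oct 10; 9 mod 7 = 2, so Monday − 2 = Saturday.

Saturday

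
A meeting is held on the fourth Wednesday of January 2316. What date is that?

January 26, 2316

January 1, 2316 is a Saturday.
The first Wednesday is therefore January 5 (4 days later).
The fourth Wednesday is 5 + 3×7 = January 26.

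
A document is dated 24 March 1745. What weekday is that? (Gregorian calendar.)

Doomsday rule: the anchor day for the 1700s is Sunday. For year 45: 45÷12 = 3 r 9, and 9÷4 = 2, so 3+9+2 = 14.
Sunday + 14 ≡ Sunday — that's 1745's doomsday.
In March the doomsday date is Mar 14.
Mar 24 is 10 days after Mar 14; 10 mod 7 = 3, so Sunday + 3 = Wednesday.

Wednesday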